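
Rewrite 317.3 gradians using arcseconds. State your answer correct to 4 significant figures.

1.028e+6 arcsec

1 gradian = 3240.00 arcsec.
So 317.3 × 3240.00 ≈ 1.028e+6 arcsec.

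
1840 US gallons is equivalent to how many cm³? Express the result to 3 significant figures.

6.97e+6 cm³

1 US gallon = 3785.41 cm³.
Then 1840 × 3785.41 ≈ 6.97e+6 cm³.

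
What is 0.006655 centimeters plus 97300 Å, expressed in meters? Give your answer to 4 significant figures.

7.628e-5 meters

0.006655 cm = 6.65500e-5 m and 97300 Å = 9.73000e-6 m.
6.65500e-5 + 9.73000e-6 ≈ 7.628e-5 m.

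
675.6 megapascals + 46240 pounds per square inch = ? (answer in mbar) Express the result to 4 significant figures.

9.944 × 10^6 mbar

675.6 MPa = 6.75600 × 10^6 mbar and 46240 psi = 3.18814 × 10^6 mbar.
6.75600 × 10^6 + 3.18814 × 10^6 ≈ 9.944 × 10^6 mbar.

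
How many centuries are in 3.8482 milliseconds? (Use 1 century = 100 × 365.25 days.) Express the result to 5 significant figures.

1 ms = 3.16881e-13 century.
Thus 3.8482 × 3.16881e-13 ≈ 1.2194e-12 century.

1.2194e-12 century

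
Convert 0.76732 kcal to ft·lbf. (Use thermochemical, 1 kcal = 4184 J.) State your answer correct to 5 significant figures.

2367.9 ft·lbf

1 kilocalorie = 3085.96 ft·lbf.
Thus 0.76732 × 3085.96 ≈ 2367.9 ft·lbf.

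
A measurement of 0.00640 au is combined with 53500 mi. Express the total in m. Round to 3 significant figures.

0.00640 au = 9.57426e+8 m and 53500 mi = 8.60999e+7 m.
9.57426e+8 + 8.60999e+7 ≈ 1.04e+9 m.

1.04e+9 meters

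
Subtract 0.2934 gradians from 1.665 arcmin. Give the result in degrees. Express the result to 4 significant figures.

1.665 arcmin = 0.0277500 ° and 0.2934 grad = 0.264060 °.
0.0277500 − 0.264060 ≈ -0.2363 °.

-0.2363 degrees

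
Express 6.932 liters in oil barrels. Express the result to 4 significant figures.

0.04360 oil barrels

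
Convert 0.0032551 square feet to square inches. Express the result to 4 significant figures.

0.4687 in²

1 ft² = 144.000 in².
Then 0.0032551 × 144.000 ≈ 0.4687 in².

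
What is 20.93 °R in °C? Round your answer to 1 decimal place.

-261.5 °C

°R = (°C + 273.15) × 9/5.
Applying the formula gives -261.5 °C.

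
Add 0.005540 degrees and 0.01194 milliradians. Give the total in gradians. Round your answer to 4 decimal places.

0.0069 gradians

0.005540 ° = 0.00615556 grad and 0.01194 mrad = 0.000760124 grad.
0.00615556 + 0.000760124 ≈ 0.0069 grad.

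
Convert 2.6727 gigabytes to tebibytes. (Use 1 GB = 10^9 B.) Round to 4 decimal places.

1 GB = 0.000909495 TiB.
Thus 2.6727 × 0.000909495 ≈ 0.0024 TiB.

0.0024 TiB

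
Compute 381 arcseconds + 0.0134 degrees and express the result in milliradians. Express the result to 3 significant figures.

2.08 milliradians

381 arcsec = 1.84714 mrad and 0.0134 ° = 0.233874 mrad.
1.84714 + 0.233874 ≈ 2.08 mrad.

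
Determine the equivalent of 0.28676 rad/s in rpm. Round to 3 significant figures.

2.74 rpm

1 radian per second = 9.54930 rpm.
So 0.28676 × 9.54930 ≈ 2.74 rpm.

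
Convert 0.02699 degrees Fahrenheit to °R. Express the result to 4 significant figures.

459.7 degrees Rankine

°R = °F + 459.67.
Applying the formula gives 459.7 °R.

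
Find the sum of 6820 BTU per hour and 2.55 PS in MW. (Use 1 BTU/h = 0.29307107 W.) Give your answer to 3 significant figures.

6820 BTU/h = 0.00199874 MW and 2.55 PS = 0.00187552 MW.
0.00199874 + 0.00187552 ≈ 0.00387 MW.

0.00387 megawatts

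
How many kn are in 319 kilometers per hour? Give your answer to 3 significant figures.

1 kilometer per hour = 0.539957 knots.
Thus 319 × 0.539957 ≈ 172 kn.

172 kn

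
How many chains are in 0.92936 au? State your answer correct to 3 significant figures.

1 astronomical unit = 7.43646 × 10^9 chain.
0.92936 × 7.43646 × 10^9 ≈ 6.91 × 10^9 chain.

6.91 × 10^9 chains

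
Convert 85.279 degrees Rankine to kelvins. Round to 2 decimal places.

47.38 K

°R = K × 9/5.
Applying the formula gives 47.38 K.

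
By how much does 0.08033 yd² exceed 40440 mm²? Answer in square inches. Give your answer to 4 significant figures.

0.08033 yd² = 104.108 in² and 40440 mm² = 62.6821 in².
104.108 − 62.6821 ≈ 41.43 in².

41.43 square inches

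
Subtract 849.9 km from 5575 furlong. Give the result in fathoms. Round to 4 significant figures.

148500 fathom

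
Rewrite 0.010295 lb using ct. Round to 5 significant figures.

1 lb = 2267.96 carats.
0.010295 × 2267.96 ≈ 23.349 ct.

23.349 ct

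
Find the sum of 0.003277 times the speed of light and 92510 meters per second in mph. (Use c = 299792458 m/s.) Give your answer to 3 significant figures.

0.003277 c = 2.19761e+6 mph and 92510 m/s = 206939 mph.
2.19761e+6 + 206939 ≈ 2.40e+6 mph.

2.40e+6 mph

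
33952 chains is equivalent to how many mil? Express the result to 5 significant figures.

2.6890e+10 mil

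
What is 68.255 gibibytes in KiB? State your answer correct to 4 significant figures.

1 GiB = 1.04858e+6 KiB.
Then 68.255 × 1.04858e+6 ≈ 7.157e+7 KiB.

7.157e+7 KiB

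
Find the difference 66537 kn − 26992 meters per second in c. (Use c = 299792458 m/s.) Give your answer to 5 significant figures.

66537 kn = 0.000114178 c and 26992 m/s = 9.00356e-5 c.
0.000114178 − 9.00356e-5 ≈ 2.4142e-5 c.

2.4142e-5 c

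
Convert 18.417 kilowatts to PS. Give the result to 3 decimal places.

25.040 PS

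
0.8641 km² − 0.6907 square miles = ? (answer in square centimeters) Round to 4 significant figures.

0.8641 km² = 8.64100e+9 cm² and 0.6907 mi² = 1.78890e+10 cm².
8.64100e+9 − 1.78890e+10 ≈ -9.248e+9 cm².

-9.248e+9 square centimeters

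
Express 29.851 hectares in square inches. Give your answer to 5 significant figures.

1 hectare = 1.55000 × 10^7 in².
29.851 × 1.55000 × 10^7 ≈ 4.6269 × 10^8 in².

4.6269 × 10^8 in²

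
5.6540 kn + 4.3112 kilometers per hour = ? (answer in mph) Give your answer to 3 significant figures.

5.6540 kn = 6.50651 mph and 4.3112 km/h = 2.67886 mph.
6.50651 + 2.67886 ≈ 9.19 mph.

9.19 mph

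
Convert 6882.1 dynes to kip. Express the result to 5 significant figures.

1.5472e-5 kip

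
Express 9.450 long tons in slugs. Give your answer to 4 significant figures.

657.9 slug

1 long ton = 69.6213 slug.
Then 9.450 × 69.6213 ≈ 657.9 slug.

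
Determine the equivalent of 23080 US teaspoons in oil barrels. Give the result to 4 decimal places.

0.7155 bbl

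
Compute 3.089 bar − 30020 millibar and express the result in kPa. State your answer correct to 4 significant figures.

3.089 bar = 308.900 kPa and 30020 mbar = 3002.00 kPa.
308.900 − 3002.00 ≈ -2693 kPa.

-2693 kPa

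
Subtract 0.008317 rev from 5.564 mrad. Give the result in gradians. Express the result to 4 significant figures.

5.564 mrad = 0.354215 grad and 0.008317 rev = 3.32680 grad.
0.354215 − 3.32680 ≈ -2.973 grad.

-2.973 grad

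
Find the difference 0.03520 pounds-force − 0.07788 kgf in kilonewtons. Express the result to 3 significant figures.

0.03520 lbf = 0.000156577 kN and 0.07788 kgf = 0.000763742 kN.
0.000156577 − 0.000763742 ≈ -0.000607 kN.

-0.000607 kilonewtons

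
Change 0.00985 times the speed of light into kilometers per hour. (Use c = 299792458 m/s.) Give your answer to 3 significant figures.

1.06 × 10^7 km/h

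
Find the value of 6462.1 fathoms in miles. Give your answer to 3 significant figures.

7.34 miles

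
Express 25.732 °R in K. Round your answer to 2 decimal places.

°R = K × 9/5.
Applying the formula gives 14.30 K.

14.30 kelvins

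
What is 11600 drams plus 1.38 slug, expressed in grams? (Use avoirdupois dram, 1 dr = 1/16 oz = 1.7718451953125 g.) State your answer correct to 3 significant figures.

11600 dr = 20553.4 g and 1.38 slug = 20139.6 g.
20553.4 + 20139.6 ≈ 40700 g.

40700 g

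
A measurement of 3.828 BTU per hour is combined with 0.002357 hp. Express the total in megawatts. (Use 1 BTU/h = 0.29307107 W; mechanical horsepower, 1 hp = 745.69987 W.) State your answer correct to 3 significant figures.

2.88 × 10^-6 MW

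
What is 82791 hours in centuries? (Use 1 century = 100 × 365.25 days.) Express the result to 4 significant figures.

0.09445 century

1 hour = 1.14077e-6 century.
So 82791 × 1.14077e-6 ≈ 0.09445 century.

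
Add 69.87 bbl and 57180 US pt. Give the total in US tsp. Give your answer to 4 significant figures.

69.87 bbl = 2.25373 × 10^6 US tsp and 57180 US pt = 5.48928 × 10^6 US tsp.
2.25373 × 10^6 + 5.48928 × 10^6 ≈ 7.743 × 10^6 US tsp.

7.743 × 10^6 US tsp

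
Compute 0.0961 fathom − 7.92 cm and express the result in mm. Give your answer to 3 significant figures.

0.0961 fathom = 175.748 mm and 7.92 cm = 79.2000 mm.
175.748 − 79.2000 ≈ 96.5 mm.

96.5 millimeters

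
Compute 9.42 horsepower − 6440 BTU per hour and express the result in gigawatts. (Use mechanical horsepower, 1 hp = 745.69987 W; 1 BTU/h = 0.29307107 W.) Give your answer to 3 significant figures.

5.14 × 10^-6 GW

9.42 hp = 7.02449 × 10^-6 GW and 6440 BTU/h = 1.88738 × 10^-6 GW.
7.02449 × 10^-6 − 1.88738 × 10^-6 ≈ 5.14 × 10^-6 GW.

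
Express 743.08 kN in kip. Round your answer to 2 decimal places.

167.05 kip

1 kN = 0.224809 kips.
So 743.08 × 0.224809 ≈ 167.05 kip.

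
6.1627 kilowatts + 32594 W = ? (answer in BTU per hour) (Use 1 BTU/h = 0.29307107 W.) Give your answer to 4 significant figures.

132200 BTU per hour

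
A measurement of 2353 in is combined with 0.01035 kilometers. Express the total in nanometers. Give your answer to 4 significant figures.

7.012 × 10^10 nanometers

2353 in = 5.97662 × 10^10 nm and 0.01035 km = 1.03500 × 10^10 nm.
5.97662 × 10^10 + 1.03500 × 10^10 ≈ 7.012 × 10^10 nm.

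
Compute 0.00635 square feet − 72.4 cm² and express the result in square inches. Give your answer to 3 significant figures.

0.00635 ft² = 0.914400 in² and 72.4 cm² = 11.2220 in².
0.914400 − 11.2220 ≈ -10.3 in².

-10.3 in²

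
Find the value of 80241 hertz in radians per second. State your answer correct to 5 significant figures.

504170 rad/s

1 Hz = 6.28319 radians per second.
Then 80241 × 6.28319 ≈ 504170 rad/s.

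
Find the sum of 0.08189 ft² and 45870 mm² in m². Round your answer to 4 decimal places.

0.08189 ft² = 0.00760783 m² and 45870 mm² = 0.0458700 m².
0.00760783 + 0.0458700 ≈ 0.0535 m².

0.0535 m²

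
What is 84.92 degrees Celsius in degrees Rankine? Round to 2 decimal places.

°R = (°C + 273.15) × 9/5.
Applying the formula gives 644.53 °R.

644.53 degrees Rankine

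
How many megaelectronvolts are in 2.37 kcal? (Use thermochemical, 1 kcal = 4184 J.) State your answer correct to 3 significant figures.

6.19 × 10^16 megaelectronvolts

1 kilocalorie = 2.61145 × 10^16 MeV.
2.37 × 2.61145 × 10^16 ≈ 6.19 × 10^16 MeV.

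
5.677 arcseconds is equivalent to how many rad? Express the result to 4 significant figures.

2.752e-5 radians

1 arcsec = 4.84814e-6 radians.
Then 5.677 × 4.84814e-6 ≈ 2.752e-5 rad.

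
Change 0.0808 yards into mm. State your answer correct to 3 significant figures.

1 yd = 914.400 millimeters.
Then 0.0808 × 914.400 ≈ 73.9 mm.

73.9 mm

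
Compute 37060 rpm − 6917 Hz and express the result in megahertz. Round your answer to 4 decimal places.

-0.0063 MHz

37060 rpm = 0.000617667 MHz and 6917 Hz = 0.00691700 MHz.
0.000617667 − 0.00691700 ≈ -0.0063 MHz.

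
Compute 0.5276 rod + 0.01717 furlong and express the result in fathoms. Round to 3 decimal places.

3.340 fathom

0.5276 rod = 1.45090 fathom and 0.01717 furlong = 1.88870 fathom.
1.45090 + 1.88870 ≈ 3.340 fathom.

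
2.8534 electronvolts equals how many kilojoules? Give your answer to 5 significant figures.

4.5717 × 10^-22 kJ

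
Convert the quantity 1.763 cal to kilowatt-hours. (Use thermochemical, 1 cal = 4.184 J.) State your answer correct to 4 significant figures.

1 calorie = 1.16222e-6 kilowatt-hours.
Thus 1.763 × 1.16222e-6 ≈ 2.049e-6 kWh.

2.049e-6 kilowatt-hours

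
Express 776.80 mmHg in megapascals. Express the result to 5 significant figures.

0.10356 MPa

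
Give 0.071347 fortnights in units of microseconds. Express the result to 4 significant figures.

8.630 × 10^10 μs

1 fortnight = 1.20960 × 10^12 μs.
Thus 0.071347 × 1.20960 × 10^12 ≈ 8.630 × 10^10 μs.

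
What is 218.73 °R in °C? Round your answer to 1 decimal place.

°R = (°C + 273.15) × 9/5.
Applying the formula gives -151.6 °C.

-151.6 °C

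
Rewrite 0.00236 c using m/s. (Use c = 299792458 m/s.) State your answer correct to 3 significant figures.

1 speed of light = 2.99792e+8 m/s.
0.00236 × 2.99792e+8 ≈ 708000 m/s.

708000 m/s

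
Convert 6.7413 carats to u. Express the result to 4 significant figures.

1 carat = 1.20443e+23 u.
So 6.7413 × 1.20443e+23 ≈ 8.119e+23 u.

8.119e+23 atomic mass units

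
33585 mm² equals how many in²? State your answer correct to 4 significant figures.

52.06 square inches

1 square millimeter = 0.00155000 in².
Thus 33585 × 0.00155000 ≈ 52.06 in².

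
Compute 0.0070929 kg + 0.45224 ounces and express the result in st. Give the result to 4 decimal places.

0.0031 st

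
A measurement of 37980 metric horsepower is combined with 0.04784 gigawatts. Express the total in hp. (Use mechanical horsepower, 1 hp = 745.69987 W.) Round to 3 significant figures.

102000 horsepower

37980 PS = 37460.4 hp and 0.04784 GW = 64154.5 hp.
37460.4 + 64154.5 ≈ 102000 hp.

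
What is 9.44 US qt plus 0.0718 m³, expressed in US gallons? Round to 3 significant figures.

21.3 US gal

9.44 US qt = 2.36000 US gal and 0.0718 m³ = 18.9676 US gal.
2.36000 + 18.9676 ≈ 21.3 US gal.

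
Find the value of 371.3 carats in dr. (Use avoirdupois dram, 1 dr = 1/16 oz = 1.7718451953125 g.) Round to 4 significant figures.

41.91 drams

1 carat = 0.112877 dr.
Thus 371.3 × 0.112877 ≈ 41.91 dr.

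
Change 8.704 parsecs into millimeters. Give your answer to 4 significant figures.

1 parsec = 3.08568 × 10^19 millimeters.
Thus 8.704 × 3.08568 × 10^19 ≈ 2.686 × 10^20 mm.

2.686 × 10^20 mm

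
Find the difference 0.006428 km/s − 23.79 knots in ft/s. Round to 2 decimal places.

-19.06 ft/s

0.006428 km/s = 21.0892 ft/s and 23.79 kn = 40.1530 ft/s.
21.0892 − 40.1530 ≈ -19.06 ft/s.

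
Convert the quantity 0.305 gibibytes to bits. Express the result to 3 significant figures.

2.62e+9 bits

1 GiB = 8.58993e+9 bits.
Then 0.305 × 8.58993e+9 ≈ 2.62e+9 bit.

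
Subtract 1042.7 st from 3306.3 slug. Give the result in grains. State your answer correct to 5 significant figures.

6.4245 × 10^8 grains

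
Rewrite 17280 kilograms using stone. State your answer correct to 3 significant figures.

1 kilogram = 0.157473 stone.
Thus 17280 × 0.157473 ≈ 2720 st.

2720 stone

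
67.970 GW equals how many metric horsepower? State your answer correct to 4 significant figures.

9.241e+7 metric horsepower

1 gigawatt = 1.35962e+6 PS.
Then 67.970 × 1.35962e+6 ≈ 9.241e+7 PS.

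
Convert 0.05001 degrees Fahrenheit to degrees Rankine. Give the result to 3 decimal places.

459.720 degrees Rankine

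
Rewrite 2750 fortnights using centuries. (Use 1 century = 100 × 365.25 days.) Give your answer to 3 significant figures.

1 fortnight = 0.000383299 century.
So 2750 × 0.000383299 ≈ 1.05 century.

1.05 century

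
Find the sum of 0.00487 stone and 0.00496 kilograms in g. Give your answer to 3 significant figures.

35.9 grams

0.00487 st = 30.9259 g and 0.00496 kg = 4.96000 g.
30.9259 + 4.96000 ≈ 35.9 g.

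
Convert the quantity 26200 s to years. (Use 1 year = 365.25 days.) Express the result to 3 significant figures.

1 second = 3.16881 × 10^-8 yr.
26200 × 3.16881 × 10^-8 ≈ 0.000830 yr.

0.000830 yr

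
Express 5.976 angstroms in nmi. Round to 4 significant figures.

1 angstrom = 5.39957e-14 nmi.
5.976 × 5.39957e-14 ≈ 3.227e-13 nmi.

3.227e-13 nautical miles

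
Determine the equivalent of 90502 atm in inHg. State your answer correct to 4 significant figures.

2.708e+6 inches of mercury

1 atmosphere = 29.9213 inches of mercury.
So 90502 × 29.9213 ≈ 2.708e+6 inHg.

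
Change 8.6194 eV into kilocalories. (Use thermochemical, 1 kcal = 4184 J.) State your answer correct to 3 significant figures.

3.30 × 10^-22 kcal

1 electronvolt = 3.82929 × 10^-23 kcal.
8.6194 × 3.82929 × 10^-23 ≈ 3.30 × 10^-22 kcal.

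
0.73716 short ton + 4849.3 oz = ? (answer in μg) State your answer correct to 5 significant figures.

8.0622 × 10^11 micrograms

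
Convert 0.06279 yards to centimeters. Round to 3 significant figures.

5.74 centimeters

1 yd = 91.4400 cm.
So 0.06279 × 91.4400 ≈ 5.74 cm.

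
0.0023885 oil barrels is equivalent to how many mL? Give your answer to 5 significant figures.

1 oil barrel = 158987 mL.
0.0023885 × 158987 ≈ 379.74 mL.

379.74 mL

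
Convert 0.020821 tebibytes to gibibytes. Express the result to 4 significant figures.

1 tebibyte = 1024.00 gibibytes.
0.020821 × 1024.00 ≈ 21.32 GiB.

21.32 gibibytes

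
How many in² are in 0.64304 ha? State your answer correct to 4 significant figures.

1 hectare = 1.55000e+7 square inches.
Then 0.64304 × 1.55000e+7 ≈ 9.967e+6 in².

9.967e+6 in²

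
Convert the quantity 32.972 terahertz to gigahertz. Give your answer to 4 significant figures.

32970 gigahertz

1 terahertz = 1000.00 GHz.
So 32.972 × 1000.00 ≈ 32970 GHz.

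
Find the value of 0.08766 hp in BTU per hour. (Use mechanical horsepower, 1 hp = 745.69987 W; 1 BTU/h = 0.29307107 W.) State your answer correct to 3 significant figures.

223 BTU/h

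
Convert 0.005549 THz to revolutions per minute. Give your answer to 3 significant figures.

3.33 × 10^11 rpm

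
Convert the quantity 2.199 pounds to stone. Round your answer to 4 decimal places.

0.1571 stone

1 pound = 0.0714286 stone.
Then 2.199 × 0.0714286 ≈ 0.1571 st.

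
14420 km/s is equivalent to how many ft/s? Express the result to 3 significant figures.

4.73 × 10^7 ft/s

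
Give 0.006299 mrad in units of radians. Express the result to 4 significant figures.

1 mrad = 0.00100000 rad.
0.006299 × 0.00100000 ≈ 6.299e-6 rad.

6.299e-6 rad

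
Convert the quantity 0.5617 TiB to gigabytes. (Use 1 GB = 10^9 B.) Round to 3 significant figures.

618 gigabytes

1 tebibyte = 1099.51 GB.
Then 0.5617 × 1099.51 ≈ 618 GB.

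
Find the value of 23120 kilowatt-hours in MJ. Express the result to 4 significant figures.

83230 megajoules

1 kilowatt-hour = 3.60000 MJ.
Then 23120 × 3.60000 ≈ 83230 MJ.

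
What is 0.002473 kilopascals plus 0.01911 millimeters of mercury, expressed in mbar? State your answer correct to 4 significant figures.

0.05021 millibar

0.002473 kPa = 0.0247300 mbar and 0.01911 mmHg = 0.0254779 mbar.
0.0247300 + 0.0254779 ≈ 0.05021 mbar.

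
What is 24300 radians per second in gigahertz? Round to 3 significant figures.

3.87e-6 GHz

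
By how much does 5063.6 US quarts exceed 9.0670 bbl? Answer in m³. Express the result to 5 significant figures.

5063.6 US qt = 4.79195 m³ and 9.0670 bbl = 1.44154 m³.
4.79195 − 1.44154 ≈ 3.3504 m³.

3.3504 m³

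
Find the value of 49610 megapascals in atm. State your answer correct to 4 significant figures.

489600 atmospheres

1 megapascal = 9.86923 atmospheres.
So 49610 × 9.86923 ≈ 489600 atm.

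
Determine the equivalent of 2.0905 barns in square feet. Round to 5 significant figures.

1 barn = 1.07639e-27 square feet.
So 2.0905 × 1.07639e-27 ≈ 2.2502e-27 ft².

2.2502e-27 square feet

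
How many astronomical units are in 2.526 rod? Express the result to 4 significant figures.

8.492e-11 astronomical units

1 rod = 3.36181e-11 au.
2.526 × 3.36181e-11 ≈ 8.492e-11 au.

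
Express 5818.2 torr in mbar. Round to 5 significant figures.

7757.0 millibar

1 torr = 1.333224 mbar.
Thus 5818.2 × 1.333224 ≈ 7757.0 mbar.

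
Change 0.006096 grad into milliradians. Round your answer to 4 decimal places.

0.0958 mrad

1 grad = 15.7080 mrad.
Thus 0.006096 × 15.7080 ≈ 0.0958 mrad.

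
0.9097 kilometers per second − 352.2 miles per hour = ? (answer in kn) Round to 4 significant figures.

0.9097 km/s = 1768.32 kn and 352.2 mph = 306.053 kn.
1768.32 − 306.053 ≈ 1462 kn.

1462 kn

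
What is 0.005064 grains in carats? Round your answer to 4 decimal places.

1 gr = 0.323995 ct.
So 0.005064 × 0.323995 ≈ 0.0016 ct.

0.0016 ct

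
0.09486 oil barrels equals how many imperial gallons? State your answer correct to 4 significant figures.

3.317 imperial gallons

1 oil barrel = 34.9723 imp gal.
So 0.09486 × 34.9723 ≈ 3.317 imp gal.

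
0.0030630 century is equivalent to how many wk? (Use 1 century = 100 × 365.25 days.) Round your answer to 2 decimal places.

1 century = 5217.86 wk.
Then 0.0030630 × 5217.86 ≈ 15.98 wk.

15.98 wk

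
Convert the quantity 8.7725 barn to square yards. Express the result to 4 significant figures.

1.049 × 10^-27 yd²

1 barn = 1.19599 × 10^-28 yd².
So 8.7725 × 1.19599 × 10^-28 ≈ 1.049 × 10^-27 yd².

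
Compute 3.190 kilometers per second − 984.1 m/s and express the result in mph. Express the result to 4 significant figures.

4934 mph

3.190 km/s = 7135.83 mph and 984.1 m/s = 2201.37 mph.
7135.83 − 2201.37 ≈ 4934 mph.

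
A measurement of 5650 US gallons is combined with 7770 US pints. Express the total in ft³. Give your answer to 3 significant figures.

885 ft³

5650 US gal = 755.295 ft³ and 7770 US pt = 129.837 ft³.
755.295 + 129.837 ≈ 885 ft³.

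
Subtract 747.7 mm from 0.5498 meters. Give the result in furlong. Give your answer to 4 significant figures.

-0.0009838 furlong

0.5498 m = 0.002733039 furlong and 747.7 mm = 0.003716794 furlong.
0.002733039 − 0.003716794 ≈ -0.0009838 furlong.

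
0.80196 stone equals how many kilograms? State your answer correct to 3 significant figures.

1 st = 6.35029 kilograms.
So 0.80196 × 6.35029 ≈ 5.09 kg.

5.09 kilograms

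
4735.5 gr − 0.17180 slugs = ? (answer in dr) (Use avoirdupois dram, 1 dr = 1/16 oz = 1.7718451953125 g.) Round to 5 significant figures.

-1241.9 drams

4735.5 gr = 173.184 dr and 0.17180 slug = 1415.04 dr.
173.184 − 1415.04 ≈ -1241.9 dr.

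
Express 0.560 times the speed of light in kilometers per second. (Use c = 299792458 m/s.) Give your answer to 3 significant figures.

168000 kilometers per second

1 c = 299792 kilometers per second.
So 0.560 × 299792 ≈ 168000 km/s.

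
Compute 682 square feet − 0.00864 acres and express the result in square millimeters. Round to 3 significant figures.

682 ft² = 6.33599e+7 mm² and 0.00864 acre = 3.49648e+7 mm².
6.33599e+7 − 3.49648e+7 ≈ 2.84e+7 mm².

2.84e+7 mm²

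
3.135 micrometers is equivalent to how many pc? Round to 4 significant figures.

1 μm = 3.24078e-23 parsecs.
So 3.135 × 3.24078e-23 ≈ 1.016e-22 pc.

1.016e-22 parsecs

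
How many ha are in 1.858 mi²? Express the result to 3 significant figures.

1 square mile = 258.999 hectares.
Thus 1.858 × 258.999 ≈ 481 ha.

481 ha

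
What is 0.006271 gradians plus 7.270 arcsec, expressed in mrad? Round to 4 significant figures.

0.1338 mrad

0.006271 grad = 0.0985046 mrad and 7.270 arcsec = 0.0352460 mrad.
0.0985046 + 0.0352460 ≈ 0.1338 mrad.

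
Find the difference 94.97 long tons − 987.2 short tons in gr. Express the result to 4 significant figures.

-1.233e+10 gr

94.97 long ton = 1.48913e+9 gr and 987.2 short ton = 1.38208e+10 gr.
1.48913e+9 − 1.38208e+10 ≈ -1.233e+10 gr.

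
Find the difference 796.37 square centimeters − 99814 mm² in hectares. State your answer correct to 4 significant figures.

796.37 cm² = 7.96370 × 10^-6 ha and 99814 mm² = 9.98140 × 10^-6 ha.
7.96370 × 10^-6 − 9.98140 × 10^-6 ≈ -2.018 × 10^-6 ha.

-2.018 × 10^-6 ha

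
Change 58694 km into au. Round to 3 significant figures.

0.000392 au

1 kilometer = 6.68459e-9 astronomical units.
So 58694 × 6.68459e-9 ≈ 0.000392 au.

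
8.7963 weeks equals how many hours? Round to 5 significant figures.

1477.8 h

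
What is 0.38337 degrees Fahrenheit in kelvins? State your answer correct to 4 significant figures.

K = (°F + 459.67) × 5/9.
Applying the formula gives 255.6 K.

255.6 K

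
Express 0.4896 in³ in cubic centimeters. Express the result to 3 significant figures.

8.02 cm³

1 cubic inch = 16.3871 cm³.
So 0.4896 × 16.3871 ≈ 8.02 cm³.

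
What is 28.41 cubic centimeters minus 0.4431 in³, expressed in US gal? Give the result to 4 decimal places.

0.0056 US gal

28.41 cm³ = 0.00750513 US gal and 0.4431 in³ = 0.00191818 US gal.
0.00750513 − 0.00191818 ≈ 0.0056 US gal.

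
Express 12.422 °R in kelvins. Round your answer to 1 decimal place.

°R = K × 9/5.
Applying the formula gives 6.9 K.

6.9 K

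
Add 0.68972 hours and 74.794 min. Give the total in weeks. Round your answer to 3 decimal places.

0.68972 h = 0.00410548 wk and 74.794 min = 0.00742004 wk.
0.00410548 + 0.00742004 ≈ 0.012 wk.

0.012 wk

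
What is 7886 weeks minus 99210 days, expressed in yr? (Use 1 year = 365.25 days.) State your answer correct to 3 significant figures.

-120 yr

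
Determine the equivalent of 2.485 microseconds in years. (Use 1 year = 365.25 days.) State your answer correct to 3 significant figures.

7.87 × 10^-14 yr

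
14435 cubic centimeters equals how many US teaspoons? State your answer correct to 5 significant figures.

2928.6 US teaspoons

1 cm³ = 0.202884 US tsp.
Thus 14435 × 0.202884 ≈ 2928.6 US tsp.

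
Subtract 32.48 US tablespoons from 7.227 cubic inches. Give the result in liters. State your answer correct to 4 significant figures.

-0.3618 liters

7.227 in³ = 0.118429 L and 32.48 US tbsp = 0.480274 L.
0.118429 − 0.480274 ≈ -0.3618 L.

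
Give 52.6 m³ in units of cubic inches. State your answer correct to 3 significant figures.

1 cubic meter = 61023.7 in³.
So 52.6 × 61023.7 ≈ 3.21 × 10^6 in³.

3.21 × 10^6 in³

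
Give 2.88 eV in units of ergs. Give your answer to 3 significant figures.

1 electronvolt = 1.60218e-12 ergs.
2.88 × 1.60218e-12 ≈ 4.61e-12 erg.

4.61e-12 erg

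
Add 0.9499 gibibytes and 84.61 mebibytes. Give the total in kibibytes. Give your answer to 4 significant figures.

0.9499 GiB = 996042 KiB and 84.61 MiB = 86640.6 KiB.
996042 + 86640.6 ≈ 1.083 × 10^6 KiB.

1.083 × 10^6 kibibytes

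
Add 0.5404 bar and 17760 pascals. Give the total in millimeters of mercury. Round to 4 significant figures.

0.5404 bar = 405.333 mmHg and 17760 Pa = 133.211 mmHg.
405.333 + 133.211 ≈ 538.5 mmHg.

538.5 mmHg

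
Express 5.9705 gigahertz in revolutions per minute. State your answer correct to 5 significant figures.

3.5823e+11 rpm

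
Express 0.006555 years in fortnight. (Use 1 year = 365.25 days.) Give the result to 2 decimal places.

0.17 fortnights

1 year = 26.0893 fortnights.
So 0.006555 × 26.0893 ≈ 0.17 fortnight.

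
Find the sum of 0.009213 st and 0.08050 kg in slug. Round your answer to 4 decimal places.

0.009213 st = 0.00400888 slug and 0.08050 kg = 0.00551600 slug.
0.00400888 + 0.00551600 ≈ 0.0095 slug.

0.0095 slugs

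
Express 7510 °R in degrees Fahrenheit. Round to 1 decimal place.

7050.3 °F

°R = °F + 459.67.
Applying the formula gives 7050.3 °F.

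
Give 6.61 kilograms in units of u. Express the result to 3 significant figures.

1 kg = 6.02214e+26 u.
Then 6.61 × 6.02214e+26 ≈ 3.98e+27 u.

3.98e+27 u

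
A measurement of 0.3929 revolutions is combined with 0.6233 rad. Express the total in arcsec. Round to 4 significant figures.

637800 arcsec

0.3929 rev = 509198 arcsec and 0.6233 rad = 128565 arcsec.
509198 + 128565 ≈ 637800 arcsec.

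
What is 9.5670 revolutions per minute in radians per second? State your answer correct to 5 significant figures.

1 revolution per minute = 0.104720 rad/s.
Thus 9.5670 × 0.104720 ≈ 1.0019 rad/s.

1.0019 radians per second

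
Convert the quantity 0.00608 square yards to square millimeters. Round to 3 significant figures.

1 square yard = 836127 mm².
Thus 0.00608 × 836127 ≈ 5080 mm².

5080 square millimeters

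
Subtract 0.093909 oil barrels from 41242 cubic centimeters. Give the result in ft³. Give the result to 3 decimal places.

0.929 cubic feet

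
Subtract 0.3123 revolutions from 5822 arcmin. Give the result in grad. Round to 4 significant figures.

-17.11 grad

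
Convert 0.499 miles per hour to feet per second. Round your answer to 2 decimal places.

1 mph = 1.46667 ft/s.
So 0.499 × 1.46667 ≈ 0.73 ft/s.

0.73 feet per second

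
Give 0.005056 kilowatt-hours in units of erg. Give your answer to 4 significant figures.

1 kWh = 3.60000 × 10^13 ergs.
So 0.005056 × 3.60000 × 10^13 ≈ 1.820 × 10^11 erg.

1.820 × 10^11 erg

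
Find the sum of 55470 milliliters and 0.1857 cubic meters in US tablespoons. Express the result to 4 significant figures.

16310 US tablespoons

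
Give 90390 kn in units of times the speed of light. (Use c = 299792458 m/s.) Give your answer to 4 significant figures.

1 kn = 1.71600 × 10^-9 c.
90390 × 1.71600 × 10^-9 ≈ 0.0001551 c.

0.0001551 times the speed of light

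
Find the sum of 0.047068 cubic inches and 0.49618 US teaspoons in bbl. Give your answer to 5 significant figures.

0.047068 in³ = 4.85137e-6 bbl and 0.49618 US tsp = 1.53826e-5 bbl.
4.85137e-6 + 1.53826e-5 ≈ 2.0234e-5 bbl.

2.0234e-5 bbl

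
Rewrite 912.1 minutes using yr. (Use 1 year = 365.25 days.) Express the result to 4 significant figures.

0.001734 years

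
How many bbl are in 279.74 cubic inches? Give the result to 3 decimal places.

0.029 bbl

1 cubic inch = 0.000103072 oil barrels.
So 279.74 × 0.000103072 ≈ 0.029 bbl.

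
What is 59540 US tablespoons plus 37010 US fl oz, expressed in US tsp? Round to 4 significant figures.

400700 US tsp

59540 US tbsp = 178620 US tsp and 37010 US fl oz = 222060 US tsp.
178620 + 222060 ≈ 400700 US tsp.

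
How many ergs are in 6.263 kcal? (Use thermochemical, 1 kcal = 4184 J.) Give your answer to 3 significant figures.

1 kilocalorie = 4.18400 × 10^10 erg.
Thus 6.263 × 4.18400 × 10^10 ≈ 2.62 × 10^11 erg.

2.62 × 10^11 ergs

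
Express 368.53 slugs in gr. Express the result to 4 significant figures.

1 slug = 225218 gr.
Thus 368.53 × 225218 ≈ 8.300e+7 gr.

8.300e+7 grains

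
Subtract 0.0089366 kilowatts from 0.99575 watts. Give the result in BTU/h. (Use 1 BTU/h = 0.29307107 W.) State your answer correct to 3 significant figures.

-27.1 BTU/h

0.99575 W = 3.39764 BTU/h and 0.0089366 kW = 30.4929 BTU/h.
3.39764 − 30.4929 ≈ -27.1 BTU/h.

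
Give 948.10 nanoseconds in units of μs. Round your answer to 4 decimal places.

0.9481 μs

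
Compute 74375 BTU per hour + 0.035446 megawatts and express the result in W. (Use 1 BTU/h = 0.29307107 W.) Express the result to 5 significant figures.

74375 BTU/h = 21797.2 W and 0.035446 MW = 35446.0 W.
21797.2 + 35446.0 ≈ 57243 W.

57243 W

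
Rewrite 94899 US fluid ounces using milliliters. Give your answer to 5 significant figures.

2.8065e+6 milliliters

1 US fl oz = 29.5735 mL.
Then 94899 × 29.5735 ≈ 2.8065e+6 mL.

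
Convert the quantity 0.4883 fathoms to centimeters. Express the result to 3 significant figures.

1 fathom = 182.880 centimeters.
0.4883 × 182.880 ≈ 89.3 cm.

89.3 centimeters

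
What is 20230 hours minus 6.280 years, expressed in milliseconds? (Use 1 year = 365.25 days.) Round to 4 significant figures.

20230 h = 7.28280e+10 ms and 6.280 yr = 1.98182e+11 ms.
7.28280e+10 − 1.98182e+11 ≈ -1.254e+11 ms.

-1.254e+11 milliseconds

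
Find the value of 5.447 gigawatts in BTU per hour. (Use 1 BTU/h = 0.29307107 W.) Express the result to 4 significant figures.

1.859e+10 BTU per hour

1 gigawatt = 3.41214e+9 BTU/h.
So 5.447 × 3.41214e+9 ≈ 1.859e+10 BTU/h.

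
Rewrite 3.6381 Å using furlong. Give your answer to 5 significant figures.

1 Å = 4.97097e-13 furlong.
3.6381 × 4.97097e-13 ≈ 1.8085e-12 furlong.

1.8085e-12 furlong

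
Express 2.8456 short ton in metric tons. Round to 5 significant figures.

1 short ton = 0.907185 t.
So 2.8456 × 0.907185 ≈ 2.5815 t.

2.5815 metric tons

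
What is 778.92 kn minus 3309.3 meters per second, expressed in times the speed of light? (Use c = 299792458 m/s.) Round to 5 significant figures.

-9.7020 × 10^-6 c

778.92 kn = 1.33663 × 10^-6 c and 3309.3 m/s = 1.10386 × 10^-5 c.
1.33663 × 10^-6 − 1.10386 × 10^-5 ≈ -9.7020 × 10^-6 c.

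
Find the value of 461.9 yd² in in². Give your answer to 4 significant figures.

598600 square inches

1 yd² = 1296.00 in².
So 461.9 × 1296.00 ≈ 598600 in².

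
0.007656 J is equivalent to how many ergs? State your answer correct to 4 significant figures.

76560 erg

1 J = 1.00000 × 10^7 ergs.
0.007656 × 1.00000 × 10^7 ≈ 76560 erg.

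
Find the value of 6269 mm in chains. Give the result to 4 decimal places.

0.3116 chain

1 mm = 4.97097 × 10^-5 chain.
Thus 6269 × 4.97097 × 10^-5 ≈ 0.3116 chain.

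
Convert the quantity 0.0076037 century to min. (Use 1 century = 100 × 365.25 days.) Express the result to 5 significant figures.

399920 min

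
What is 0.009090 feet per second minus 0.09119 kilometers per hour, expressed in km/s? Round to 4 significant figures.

-2.256 × 10^-5 kilometers per second

0.009090 ft/s = 2.77063 × 10^-6 km/s and 0.09119 km/h = 2.53306 × 10^-5 km/s.
2.77063 × 10^-6 − 2.53306 × 10^-5 ≈ -2.256 × 10^-5 km/s.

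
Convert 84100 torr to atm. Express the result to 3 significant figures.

1 torr = 0.00131579 atm.
84100 × 0.00131579 ≈ 111 atm.

111 atmospheres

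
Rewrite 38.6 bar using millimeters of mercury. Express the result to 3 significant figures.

29000 millimeters of mercury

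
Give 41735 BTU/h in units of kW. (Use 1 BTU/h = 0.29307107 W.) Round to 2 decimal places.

12.23 kW

1 BTU per hour = 0.000293071 kW.
41735 × 0.000293071 ≈ 12.23 kW.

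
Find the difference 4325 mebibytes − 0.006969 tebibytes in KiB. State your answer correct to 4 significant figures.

4325 MiB = 4.42880e+6 KiB and 0.006969 TiB = 7.48291e+6 KiB.
4.42880e+6 − 7.48291e+6 ≈ -3.054e+6 KiB.

-3.054e+6 kibibytes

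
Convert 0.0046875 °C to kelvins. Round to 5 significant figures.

273.15 kelvins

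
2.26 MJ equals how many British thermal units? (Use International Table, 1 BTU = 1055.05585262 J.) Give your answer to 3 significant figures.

2140 BTU

1 megajoule = 947.817 British thermal units.
2.26 × 947.817 ≈ 2140 BTU.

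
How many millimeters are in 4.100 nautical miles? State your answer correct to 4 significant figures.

1 nautical mile = 1.85200 × 10^6 mm.
Then 4.100 × 1.85200 × 10^6 ≈ 7.593 × 10^6 mm.

7.593 × 10^6 mm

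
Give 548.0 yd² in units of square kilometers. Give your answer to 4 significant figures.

1 yd² = 8.36127 × 10^-7 square kilometers.
Thus 548.0 × 8.36127 × 10^-7 ≈ 0.0004582 km².

0.0004582 km²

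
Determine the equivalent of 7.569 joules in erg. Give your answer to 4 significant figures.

7.569e+7 erg

1 joule = 1.00000e+7 ergs.
7.569 × 1.00000e+7 ≈ 7.569e+7 erg.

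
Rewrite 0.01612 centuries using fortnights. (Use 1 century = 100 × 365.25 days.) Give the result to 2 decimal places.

42.06 fortnight

1 century = 2608.93 fortnights.
Thus 0.01612 × 2608.93 ≈ 42.06 fortnight.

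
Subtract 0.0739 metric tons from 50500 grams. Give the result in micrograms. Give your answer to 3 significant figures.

-2.34 × 10^10 micrograms

50500 g = 5.05000 × 10^10 μg and 0.0739 t = 7.39000 × 10^10 μg.
5.05000 × 10^10 − 7.39000 × 10^10 ≈ -2.34 × 10^10 μg.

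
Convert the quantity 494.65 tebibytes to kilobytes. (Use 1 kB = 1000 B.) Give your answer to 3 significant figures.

5.44 × 10^11 kilobytes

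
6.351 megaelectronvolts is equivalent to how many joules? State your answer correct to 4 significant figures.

1.018e-12 joules

1 megaelectronvolt = 1.60218e-13 J.
Thus 6.351 × 1.60218e-13 ≈ 1.018e-12 J.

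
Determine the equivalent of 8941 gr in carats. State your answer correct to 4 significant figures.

1 gr = 0.323995 ct.
Thus 8941 × 0.323995 ≈ 2897 ct.

2897 carats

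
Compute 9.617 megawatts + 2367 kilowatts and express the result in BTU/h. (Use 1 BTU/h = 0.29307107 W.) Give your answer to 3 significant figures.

4.09e+7 BTU/h

9.617 MW = 3.28146e+7 BTU/h and 2367 kW = 8.07654e+6 BTU/h.
3.28146e+7 + 8.07654e+6 ≈ 4.09e+7 BTU/h.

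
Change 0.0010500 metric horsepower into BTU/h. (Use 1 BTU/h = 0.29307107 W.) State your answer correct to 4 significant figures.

2.635 BTU/h

1 metric horsepower = 2509.63 BTU/h.
0.0010500 × 2509.63 ≈ 2.635 BTU/h.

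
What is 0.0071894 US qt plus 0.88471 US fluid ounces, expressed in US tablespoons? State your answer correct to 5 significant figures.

2.2295 US tbsp

0.0071894 US qt = 0.460122 US tbsp and 0.88471 US fl oz = 1.76942 US tbsp.
0.460122 + 1.76942 ≈ 2.2295 US tbsp.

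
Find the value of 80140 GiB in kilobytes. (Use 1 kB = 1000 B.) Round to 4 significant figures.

8.605e+10 kB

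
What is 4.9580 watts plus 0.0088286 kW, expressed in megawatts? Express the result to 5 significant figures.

4.9580 W = 4.95800e-6 MW and 0.0088286 kW = 8.82860e-6 MW.
4.95800e-6 + 8.82860e-6 ≈ 1.3787e-5 MW.

1.3787e-5 MW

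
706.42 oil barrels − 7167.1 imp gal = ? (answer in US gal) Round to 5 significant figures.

706.42 bbl = 29669.6 US gal and 7167.1 imp gal = 8607.33 US gal.
29669.6 − 8607.33 ≈ 21062 US gal.

21062 US gallons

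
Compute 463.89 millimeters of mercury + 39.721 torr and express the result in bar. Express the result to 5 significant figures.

463.89 mmHg = 0.618469 bar and 39.721 torr = 0.0529570 bar.
0.618469 + 0.0529570 ≈ 0.67143 bar.

0.67143 bar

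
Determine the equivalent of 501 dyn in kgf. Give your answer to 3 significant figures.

1 dyne = 1.01972e-6 kilograms-force.
Then 501 × 1.01972e-6 ≈ 0.000511 kgf.

0.000511 kgf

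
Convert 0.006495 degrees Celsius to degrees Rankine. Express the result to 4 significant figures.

491.7 degrees Rankine

°R = (°C + 273.15) × 9/5.
Applying the formula gives 491.7 °R.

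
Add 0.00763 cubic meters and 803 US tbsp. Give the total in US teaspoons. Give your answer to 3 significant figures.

0.00763 m³ = 1548.01 US tsp and 803 US tbsp = 2409.00 US tsp.
1548.01 + 2409.00 ≈ 3960 US tsp.

3960 US teaspoons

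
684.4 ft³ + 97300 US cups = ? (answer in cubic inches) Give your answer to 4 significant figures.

2.587e+6 cubic inches

684.4 ft³ = 1.18264e+6 in³ and 97300 US cup = 1.40477e+6 in³.
1.18264e+6 + 1.40477e+6 ≈ 2.587e+6 in³.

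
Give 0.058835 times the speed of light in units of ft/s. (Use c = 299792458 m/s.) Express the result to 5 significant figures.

5.7868e+7 feet per second

1 c = 9.83571e+8 ft/s.
Then 0.058835 × 9.83571e+8 ≈ 5.7868e+7 ft/s.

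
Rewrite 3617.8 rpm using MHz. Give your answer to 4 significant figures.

6.030e-5 MHz

1 revolution per minute = 1.66667e-8 MHz.
3617.8 × 1.66667e-8 ≈ 6.030e-5 MHz.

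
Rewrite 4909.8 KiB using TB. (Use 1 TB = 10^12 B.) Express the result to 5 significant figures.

5.0276e-6 TB

1 KiB = 1.02400e-9 TB.
Thus 4909.8 × 1.02400e-9 ≈ 5.0276e-6 TB.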